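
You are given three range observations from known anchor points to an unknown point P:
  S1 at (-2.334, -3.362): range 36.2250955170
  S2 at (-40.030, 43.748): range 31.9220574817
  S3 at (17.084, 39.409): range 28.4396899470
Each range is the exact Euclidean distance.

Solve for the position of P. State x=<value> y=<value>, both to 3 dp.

eq1: (x + 2.334)² + (y + 3.362)² = 36.2250955170²
eq2: (x + 40.030)² + (y − 43.748)² = 31.9220574817²
eq3: (x − 17.084)² + (y − 39.409)² = 28.4396899470²
eq1−eq2, eq1−eq3 (x²,y² cancel):
  -75.392·x + 94.220·y = 3792.777595
  38.836·x + 85.542·y = 2331.623318
det = -75.392·85.542 − 94.220·38.836 = -10108.310384
x = (3792.777595·85.542 − 94.220·2331.623318) / -10108.310384 = -10.363377
y = (-75.392·2331.623318 − 3792.777595·38.836) / -10108.310384 = 31.962024

x=-10.363 y=31.962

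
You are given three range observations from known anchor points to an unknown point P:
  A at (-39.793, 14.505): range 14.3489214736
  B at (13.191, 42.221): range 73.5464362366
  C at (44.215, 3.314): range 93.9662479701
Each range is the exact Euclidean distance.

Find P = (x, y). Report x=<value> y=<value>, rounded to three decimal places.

eq1: (x + 39.793)² + (y − 14.505)² = 14.3489214736²
eq2: (x − 13.191)² + (y − 42.221)² = 73.5464362366²
eq3: (x − 44.215)² + (y − 3.314)² = 93.9662479701²
eq3−eq2, eq3−eq1 (x²,y² cancel):
  -62.048·x + 77.814·y = 3411.243975
  -168.016·x + 22.382·y = 8451.693263
det = -62.048·22.382 − 77.814·-168.016 = 11685.238688
x = (3411.243975·22.382 − 77.814·8451.693263) / 11685.238688 = -49.747345
y = (-62.048·8451.693263 − 3411.243975·-168.016) / 11685.238688 = 4.170467

x=-49.747 y=4.170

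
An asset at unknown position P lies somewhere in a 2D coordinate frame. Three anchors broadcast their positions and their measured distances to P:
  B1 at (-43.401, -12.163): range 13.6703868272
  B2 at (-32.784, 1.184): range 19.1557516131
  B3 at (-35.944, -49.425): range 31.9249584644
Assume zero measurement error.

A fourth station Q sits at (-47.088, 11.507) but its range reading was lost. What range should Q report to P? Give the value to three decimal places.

eq1: (x + 43.401)² + (y + 12.163)² = 13.6703868272²
eq2: (x + 32.784)² + (y − 1.184)² = 19.1557516131²
eq3: (x + 35.944)² + (y + 49.425)² = 31.9249584644²
eq3−eq2, eq3−eq1 (x²,y² cancel):
  6.320·x + 101.218·y = -2006.349096
  -14.914·x + 74.524·y = -870.892894
det = 6.320·74.524 − 101.218·-14.914 = 1980.556932
x = (-2006.349096·74.524 − 101.218·-870.892894) / 1980.556932 = -30.986801
y = (6.320·-870.892894 − -2006.349096·-14.914) / 1980.556932 = -17.887258
|P − Q| = √((-30.986801 − -47.088)² + (-17.887258 − 11.507)²) = 33.515236

33.515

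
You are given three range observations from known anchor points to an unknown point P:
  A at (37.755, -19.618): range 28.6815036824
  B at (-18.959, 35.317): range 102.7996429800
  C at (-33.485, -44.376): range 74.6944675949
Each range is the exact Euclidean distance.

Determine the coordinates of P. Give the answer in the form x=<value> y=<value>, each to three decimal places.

eq1: (x − 37.755)² + (y + 19.618)² = 28.6815036824²
eq2: (x + 18.959)² + (y − 35.317)² = 102.7996429800²
eq3: (x + 33.485)² + (y + 44.376)² = 74.6944675949²
eq2−eq3, eq2−eq1 (x²,y² cancel):
  -29.052·x − 159.386·y = 6472.243539
  113.428·x − 109.870·y = 9948.709722
det = -29.052·-109.870 − -159.386·113.428 = 21270.778448
x = (6472.243539·-109.870 − -159.386·9948.709722) / 21270.778448 = 41.116485
y = (-29.052·9948.709722 − 6472.243539·113.428) / 21270.778448 = -48.101839

x=41.116 y=-48.102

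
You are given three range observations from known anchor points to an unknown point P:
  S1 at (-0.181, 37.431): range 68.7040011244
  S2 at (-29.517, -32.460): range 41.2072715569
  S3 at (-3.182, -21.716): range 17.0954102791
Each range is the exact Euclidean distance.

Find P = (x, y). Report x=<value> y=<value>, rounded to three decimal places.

x=11.631 y=-30.250

eq1: (x + 0.181)² + (y − 37.431)² = 68.7040011244²
eq2: (x + 29.517)² + (y + 32.460)² = 41.2072715569²
eq3: (x + 3.182)² + (y + 21.716)² = 17.0954102791²
eq1−eq2, eq1−eq3 (x²,y² cancel):
  -58.672·x − 139.782·y = 3545.992908
  -6.002·x − 118.294·y = 3508.583976
det = -58.672·-118.294 − -139.782·-6.002 = 6101.574004
x = (3545.992908·-118.294 − -139.782·3508.583976) / 6101.574004 = 11.630966
y = (-58.672·3508.583976 − 3545.992908·-6.002) / 6101.574004 = -30.249996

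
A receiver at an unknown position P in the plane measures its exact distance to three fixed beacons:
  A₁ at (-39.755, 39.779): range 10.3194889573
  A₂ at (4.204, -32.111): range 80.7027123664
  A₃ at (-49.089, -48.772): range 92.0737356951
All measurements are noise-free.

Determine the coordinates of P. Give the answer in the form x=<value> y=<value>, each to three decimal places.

eq1: (x + 39.755)² + (y − 39.779)² = 10.3194889573²
eq2: (x − 4.204)² + (y + 32.111)² = 80.7027123664²
eq3: (x + 49.089)² + (y + 48.772)² = 92.0737356951²
eq2−eq1, eq2−eq3 (x²,y² cancel):
  -87.918·x + 143.780·y = 8520.474860
  -106.586·x − 33.322·y = 1775.002946
det = -87.918·-33.322 − 143.780·-106.586 = 18254.538676
x = (8520.474860·-33.322 − 143.780·1775.002946) / 18254.538676 = -29.533980
y = (-87.918·1775.002946 − 8520.474860·-106.586) / 18254.538676 = 41.201185

x=-29.534 y=41.201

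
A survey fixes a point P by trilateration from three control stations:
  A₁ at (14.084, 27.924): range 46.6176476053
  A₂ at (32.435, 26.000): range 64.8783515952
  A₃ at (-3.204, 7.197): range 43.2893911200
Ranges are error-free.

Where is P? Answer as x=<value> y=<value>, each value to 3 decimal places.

x=-30.789 y=40.560

eq1: (x − 14.084)² + (y − 27.924)² = 46.6176476053²
eq2: (x − 32.435)² + (y − 26.000)² = 64.8783515952²
eq3: (x + 3.204)² + (y − 7.197)² = 43.2893911200²
eq2−eq3, eq2−eq1 (x²,y² cancel):
  -71.278·x − 37.606·y = 669.262322
  -36.702·x + 3.848·y = 1286.075044
det = -71.278·3.848 − -37.606·-36.702 = -1654.493156
x = (669.262322·3.848 − -37.606·1286.075044) / -1654.493156 = -30.788559
y = (-71.278·1286.075044 − 669.262322·-36.702) / -1654.493156 = 40.559606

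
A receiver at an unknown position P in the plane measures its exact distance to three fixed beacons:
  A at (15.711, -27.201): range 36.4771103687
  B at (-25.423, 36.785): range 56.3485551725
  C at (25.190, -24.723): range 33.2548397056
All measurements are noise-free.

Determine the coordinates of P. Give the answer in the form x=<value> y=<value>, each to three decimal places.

eq1: (x − 15.711)² + (y + 27.201)² = 36.4771103687²
eq2: (x + 25.423)² + (y − 36.785)² = 56.3485551725²
eq3: (x − 25.190)² + (y + 24.723)² = 33.2548397056²
eq2−eq1, eq2−eq3 (x²,y² cancel):
  82.268·x − 127.972·y = 831.844857
  101.226·x − 123.016·y = 1315.572981
det = 82.268·-123.016 − -127.972·101.226 = 2833.813384
x = (831.844857·-123.016 − -127.972·1315.572981) / 2833.813384 = 23.299445
y = (82.268·1315.572981 − 831.844857·101.226) / 2833.813384 = 8.478057

x=23.299 y=8.478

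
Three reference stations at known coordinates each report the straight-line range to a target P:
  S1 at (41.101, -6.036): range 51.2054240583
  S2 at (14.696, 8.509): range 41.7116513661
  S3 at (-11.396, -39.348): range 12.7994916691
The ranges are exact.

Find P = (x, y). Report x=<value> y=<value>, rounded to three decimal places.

x=-5.041 y=-28.238

eq1: (x − 41.101)² + (y + 6.036)² = 51.2054240583²
eq2: (x − 14.696)² + (y − 8.509)² = 41.7116513661²
eq3: (x + 11.396)² + (y + 39.348)² = 12.7994916691²
eq3−eq1, eq3−eq2 (x²,y² cancel):
  104.994·x + 66.624·y = -2410.576889
  52.184·x + 95.714·y = -2965.793296
det = 104.994·95.714 − 66.624·52.184 = 6572.688900
x = (-2410.576889·95.714 − 66.624·-2965.793296) / 6572.688900 = -5.041003
y = (104.994·-2965.793296 − -2410.576889·52.184) / 6572.688900 = -28.237600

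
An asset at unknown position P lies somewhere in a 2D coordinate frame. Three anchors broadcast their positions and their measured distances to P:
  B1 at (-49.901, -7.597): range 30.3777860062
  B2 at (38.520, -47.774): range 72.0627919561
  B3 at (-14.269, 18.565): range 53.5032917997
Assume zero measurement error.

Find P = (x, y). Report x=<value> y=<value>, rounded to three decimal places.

eq1: (x + 49.901)² + (y + 7.597)² = 30.3777860062²
eq2: (x − 38.520)² + (y + 47.774)² = 72.0627919561²
eq3: (x + 14.269)² + (y − 18.565)² = 53.5032917997²
eq3−eq1, eq3−eq2 (x²,y² cancel):
  -71.264·x − 52.324·y = 3939.352975
  105.578·x − 132.678·y = 887.438139
det = -71.264·-132.678 − -52.324·105.578 = 14979.428264
x = (3939.352975·-132.678 − -52.324·887.438139) / 14979.428264 = -31.792346
y = (-71.264·887.438139 − 3939.352975·105.578) / 14979.428264 = -31.987296

x=-31.792 y=-31.987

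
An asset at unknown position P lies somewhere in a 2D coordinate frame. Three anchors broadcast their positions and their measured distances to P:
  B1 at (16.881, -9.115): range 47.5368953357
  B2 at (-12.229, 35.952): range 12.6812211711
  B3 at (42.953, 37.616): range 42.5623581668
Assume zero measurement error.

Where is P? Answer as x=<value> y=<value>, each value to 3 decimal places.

eq1: (x − 16.881)² + (y + 9.115)² = 47.5368953357²
eq2: (x + 12.229)² + (y − 35.952)² = 12.6812211711²
eq3: (x − 42.953)² + (y − 37.616)² = 42.5623581668²
eq1−eq3, eq1−eq2 (x²,y² cancel):
  52.144·x + 93.462·y = 3340.074364
  -58.220·x + 90.134·y = 3172.986407
det = 52.144·90.134 − 93.462·-58.220 = 10141.304936
x = (3340.074364·90.134 − 93.462·3172.986407) / 10141.304936 = 0.443790
y = (52.144·3172.986407 − 3340.074364·-58.220) / 10141.304936 = 35.489647

x=0.444 y=35.490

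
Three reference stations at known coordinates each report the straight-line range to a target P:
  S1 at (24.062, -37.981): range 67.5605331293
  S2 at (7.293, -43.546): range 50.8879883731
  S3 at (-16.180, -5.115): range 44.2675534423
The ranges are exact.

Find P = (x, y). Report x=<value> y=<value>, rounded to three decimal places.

x=-43.469 y=-39.971

eq1: (x − 24.062)² + (y + 37.981)² = 67.5605331293²
eq2: (x − 7.293)² + (y + 43.546)² = 50.8879883731²
eq3: (x + 16.180)² + (y + 5.115)² = 44.2675534423²
eq1−eq2, eq1−eq3 (x²,y² cancel):
  -33.538·x − 11.130·y = 1902.744036
  -80.484·x + 65.732·y = 871.228769
det = -33.538·65.732 − -11.130·-80.484 = -3100.306736
x = (1902.744036·65.732 − -11.130·871.228769) / -3100.306736 = -43.469230
y = (-33.538·871.228769 − 1902.744036·-80.484) / -3100.306736 = -39.970619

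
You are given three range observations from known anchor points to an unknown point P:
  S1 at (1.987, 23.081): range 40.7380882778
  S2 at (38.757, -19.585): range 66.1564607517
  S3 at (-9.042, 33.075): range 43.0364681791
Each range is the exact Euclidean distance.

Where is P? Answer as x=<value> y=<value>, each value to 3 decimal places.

eq1: (x − 1.987)² + (y − 23.081)² = 40.7380882778²
eq2: (x − 38.757)² + (y + 19.585)² = 66.1564607517²
eq3: (x + 9.042)² + (y − 33.075)² = 43.0364681791²
eq2−eq3, eq2−eq1 (x²,y² cancel):
  -95.598·x + 105.320·y = 1814.575821
  -73.540·x + 85.332·y = 1368.088919
det = -95.598·85.332 − 105.320·-73.540 = -412.335736
x = (1814.575821·85.332 − 105.320·1368.088919) / -412.335736 = -26.081317
y = (-95.598·1368.088919 − 1814.575821·-73.540) / -412.335736 = -6.444606

x=-26.081 y=-6.445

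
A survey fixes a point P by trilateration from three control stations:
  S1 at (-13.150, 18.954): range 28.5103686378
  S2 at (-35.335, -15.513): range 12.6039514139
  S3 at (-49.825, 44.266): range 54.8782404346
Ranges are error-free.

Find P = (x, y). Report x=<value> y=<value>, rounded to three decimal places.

x=-27.320 y=-5.786

eq1: (x + 13.150)² + (y − 18.954)² = 28.5103686378²
eq2: (x + 35.335)² + (y + 15.513)² = 12.6039514139²
eq3: (x + 49.825)² + (y − 44.266)² = 54.8782404346²
eq3−eq2, eq3−eq1 (x²,y² cancel):
  28.980·x − 119.558·y = -100.032305
  73.350·x − 50.624·y = -1711.052612
det = 28.980·-50.624 − -119.558·73.350 = 7302.495780
x = (-100.032305·-50.624 − -119.558·-1711.052612) / 7302.495780 = -27.320248
y = (28.980·-1711.052612 − -100.032305·73.350) / 7302.495780 = -5.785547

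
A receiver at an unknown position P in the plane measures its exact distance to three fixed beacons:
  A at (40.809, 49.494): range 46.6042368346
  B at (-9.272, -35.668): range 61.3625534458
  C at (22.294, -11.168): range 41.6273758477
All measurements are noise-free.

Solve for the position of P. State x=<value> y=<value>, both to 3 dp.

eq1: (x − 40.809)² + (y − 49.494)² = 46.6042368346²
eq2: (x + 9.272)² + (y + 35.668)² = 61.3625534458²
eq3: (x − 22.294)² + (y + 11.168)² = 41.6273758477²
eq2−eq3, eq2−eq1 (x²,y² cancel):
  63.132·x + 49.000·y = 1296.094997
  100.162·x + 170.324·y = 4350.262383
det = 63.132·170.324 − 49.000·100.162 = 5844.956768
x = (1296.094997·170.324 − 49.000·4350.262383) / 5844.956768 = 1.299108
y = (63.132·4350.262383 − 1296.094997·100.162) / 5844.956768 = 24.777138

x=1.299 y=24.777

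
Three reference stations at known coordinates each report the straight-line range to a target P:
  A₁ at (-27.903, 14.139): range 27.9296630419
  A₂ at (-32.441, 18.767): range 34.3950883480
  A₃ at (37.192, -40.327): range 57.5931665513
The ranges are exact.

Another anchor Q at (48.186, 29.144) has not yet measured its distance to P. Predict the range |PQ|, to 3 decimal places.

eq1: (x + 27.903)² + (y − 14.139)² = 27.9296630419²
eq2: (x + 32.441)² + (y − 18.767)² = 34.3950883480²
eq3: (x − 37.192)² + (y + 40.327)² = 57.5931665513²
eq1−eq3, eq1−eq2 (x²,y² cancel):
  130.190·x − 108.932·y = -505.883693
  -9.076·x + 9.256·y = 23.174015
det = 130.190·9.256 − -108.932·-9.076 = 216.371808
x = (-505.883693·9.256 − -108.932·23.174015) / 216.371808 = -9.973886
y = (130.190·23.174015 − -505.883693·-9.076) / 216.371808 = -7.276250
|P − Q| = √((-9.973886 − 48.186)² + (-7.276250 − 29.144)²) = 68.622204

68.622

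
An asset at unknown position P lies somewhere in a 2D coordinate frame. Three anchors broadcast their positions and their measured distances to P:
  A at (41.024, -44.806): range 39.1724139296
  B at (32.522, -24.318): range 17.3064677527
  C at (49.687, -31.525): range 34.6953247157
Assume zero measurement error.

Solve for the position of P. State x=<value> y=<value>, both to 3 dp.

eq1: (x − 41.024)² + (y + 44.806)² = 39.1724139296²
eq2: (x − 32.522)² + (y + 24.318)² = 17.3064677527²
eq3: (x − 49.687)² + (y + 31.525)² = 34.6953247157²
eq1−eq3, eq1−eq2 (x²,y² cancel):
  17.326·x + 26.562·y = 102.789838
  -17.004·x + 40.976·y = -806.536417
det = 17.326·40.976 − 26.562·-17.004 = 1161.610424
x = (102.789838·40.976 − 26.562·-806.536417) / 1161.610424 = 22.068618
y = (17.326·-806.536417 − 102.789838·-17.004) / 1161.610424 = -10.525225

x=22.069 y=-10.525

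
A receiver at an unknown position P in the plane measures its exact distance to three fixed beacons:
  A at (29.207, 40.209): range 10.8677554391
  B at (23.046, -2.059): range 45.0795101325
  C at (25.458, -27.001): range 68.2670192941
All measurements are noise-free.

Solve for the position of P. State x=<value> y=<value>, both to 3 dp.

eq1: (x − 29.207)² + (y − 40.209)² = 10.8677554391²
eq2: (x − 23.046)² + (y + 2.059)² = 45.0795101325²
eq3: (x − 25.458)² + (y + 27.001)² = 68.2670192941²
eq1−eq2, eq1−eq3 (x²,y² cancel):
  -12.322·x − 84.536·y = -3848.509059
  -7.498·x − 134.420·y = -5634.926580
det = -12.322·-134.420 − -84.536·-7.498 = 1022.472312
x = (-3848.509059·-134.420 − -84.536·-5634.926580) / 1022.472312 = 40.062145
y = (-12.322·-5634.926580 − -3848.509059·-7.498) / 1022.472312 = 39.685617

x=40.062 y=39.686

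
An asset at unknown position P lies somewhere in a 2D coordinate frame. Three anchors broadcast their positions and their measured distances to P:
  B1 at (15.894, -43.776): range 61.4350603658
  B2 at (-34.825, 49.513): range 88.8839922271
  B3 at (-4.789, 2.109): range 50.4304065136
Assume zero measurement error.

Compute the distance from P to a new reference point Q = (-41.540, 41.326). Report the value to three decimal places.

91.884

eq1: (x − 15.894)² + (y + 43.776)² = 61.4350603658²
eq2: (x + 34.825)² + (y − 49.513)² = 88.8839922271²
eq3: (x + 4.789)² + (y − 2.109)² = 50.4304065136²
eq3−eq1, eq3−eq2 (x²,y² cancel):
  41.366·x − 91.770·y = 910.534269
  -60.072·x + 94.808·y = -1720.202781
det = 41.366·94.808 − -91.770·-60.072 = -1590.979712
x = (910.534269·94.808 − -91.770·-1720.202781) / -1590.979712 = 44.964166
y = (41.366·-1720.202781 − 910.534269·-60.072) / -1590.979712 = 10.346011
|P − Q| = √((44.964166 − -41.540)² + (10.346011 − 41.326)²) = 91.884332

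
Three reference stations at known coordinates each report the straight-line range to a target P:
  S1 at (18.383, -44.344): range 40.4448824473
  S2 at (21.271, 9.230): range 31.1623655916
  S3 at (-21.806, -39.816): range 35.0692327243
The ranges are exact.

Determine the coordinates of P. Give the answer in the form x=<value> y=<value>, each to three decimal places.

eq1: (x − 18.383)² + (y + 44.344)² = 40.4448824473²
eq2: (x − 21.271)² + (y − 9.230)² = 31.1623655916²
eq3: (x + 21.806)² + (y + 39.816)² = 35.0692327243²
eq3−eq2, eq3−eq1 (x²,y² cancel):
  86.154·x + 98.092·y = -1264.409096
  80.378·x − 9.056·y = -162.427899
det = 86.154·-9.056 − 98.092·80.378 = -8664.649400
x = (-1264.409096·-9.056 − 98.092·-162.427899) / -8664.649400 = -3.160355
y = (86.154·-162.427899 − -1264.409096·80.378) / -8664.649400 = -10.114300

x=-3.160 y=-10.114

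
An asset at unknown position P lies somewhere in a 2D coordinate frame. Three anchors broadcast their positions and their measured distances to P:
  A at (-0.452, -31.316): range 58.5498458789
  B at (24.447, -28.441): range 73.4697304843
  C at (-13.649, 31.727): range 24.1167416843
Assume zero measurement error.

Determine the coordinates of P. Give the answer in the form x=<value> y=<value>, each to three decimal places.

eq1: (x + 0.452)² + (y + 31.316)² = 58.5498458789²
eq2: (x − 24.447)² + (y + 28.441)² = 73.4697304843²
eq3: (x + 13.649)² + (y − 31.727)² = 24.1167416843²
eq1−eq3, eq1−eq2 (x²,y² cancel):
  -26.394·x + 126.086·y = 3058.468793
  49.798·x + 5.750·y = -1544.066715
det = -26.394·5.750 − 126.086·49.798 = -6430.596128
x = (3058.468793·5.750 − 126.086·-1544.066715) / -6430.596128 = -33.009598
y = (-26.394·-1544.066715 − 3058.468793·49.798) / -6430.596128 = 17.346997

x=-33.010 y=17.347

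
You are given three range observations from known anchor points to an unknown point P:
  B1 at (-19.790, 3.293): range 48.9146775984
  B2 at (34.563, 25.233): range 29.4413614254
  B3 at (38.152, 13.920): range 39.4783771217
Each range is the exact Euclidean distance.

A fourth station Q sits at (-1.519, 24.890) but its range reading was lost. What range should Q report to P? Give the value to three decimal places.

20.680

eq1: (x + 19.790)² + (y − 3.293)² = 48.9146775984²
eq2: (x − 34.563)² + (y − 25.233)² = 29.4413614254²
eq3: (x − 38.152)² + (y − 13.920)² = 39.4783771217²
eq3−eq1, eq3−eq2 (x²,y² cancel):
  -115.884·x − 21.254·y = -2080.956979
  -7.178·x + 22.626·y = 873.712252
det = -115.884·22.626 − -21.254·-7.178 = -2774.552596
x = (-2080.956979·22.626 − -21.254·873.712252) / -2774.552596 = 10.276919
y = (-115.884·873.712252 − -2080.956979·-7.178) / -2774.552596 = 41.875717
|P − Q| = √((10.276919 − -1.519)² + (41.875717 − 24.890)²) = 20.679901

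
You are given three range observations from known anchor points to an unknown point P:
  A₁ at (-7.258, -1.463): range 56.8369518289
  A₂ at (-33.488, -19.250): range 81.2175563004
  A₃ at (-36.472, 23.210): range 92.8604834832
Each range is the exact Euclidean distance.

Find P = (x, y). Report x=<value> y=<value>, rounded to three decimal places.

eq1: (x + 7.258)² + (y + 1.463)² = 56.8369518289²
eq2: (x + 33.488)² + (y + 19.250)² = 81.2175563004²
eq3: (x + 36.472)² + (y − 23.210)² = 92.8604834832²
eq2−eq1, eq2−eq3 (x²,y² cancel):
  52.460·x + 35.574·y = 1928.662647
  -5.968·x + 84.920·y = -1649.875701
det = 52.460·84.920 − 35.574·-5.968 = 4667.208832
x = (1928.662647·84.920 − 35.574·-1649.875701) / 4667.208832 = 47.667614
y = (52.460·-1649.875701 − 1928.662647·-5.968) / 4667.208832 = -16.078608

x=47.668 y=-16.079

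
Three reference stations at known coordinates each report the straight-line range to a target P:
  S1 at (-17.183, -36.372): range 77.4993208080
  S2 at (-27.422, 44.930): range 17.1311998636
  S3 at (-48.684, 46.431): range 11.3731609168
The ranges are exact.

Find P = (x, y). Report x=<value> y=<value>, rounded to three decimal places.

x=-42.535 y=36.863

eq1: (x + 17.183)² + (y + 36.372)² = 77.4993208080²
eq2: (x + 27.422)² + (y − 44.930)² = 17.1311998636²
eq3: (x + 48.684)² + (y − 46.431)² = 11.3731609168²
eq1−eq2, eq1−eq3 (x²,y² cancel):
  -20.478·x + 162.604·y = 6865.159828
  -63.002·x + 165.606·y = 8784.587680
det = -20.478·165.606 − 162.604·-63.002 = 6853.097540
x = (6865.159828·165.606 − 162.604·8784.587680) / 6853.097540 = -42.535136
y = (-20.478·8784.587680 − 6865.159828·-63.002) / 6853.097540 = 36.863332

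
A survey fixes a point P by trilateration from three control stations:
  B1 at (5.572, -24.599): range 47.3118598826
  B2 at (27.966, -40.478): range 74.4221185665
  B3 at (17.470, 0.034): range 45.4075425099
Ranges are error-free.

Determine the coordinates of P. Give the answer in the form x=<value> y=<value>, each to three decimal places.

eq1: (x − 5.572)² + (y + 24.599)² = 47.3118598826²
eq2: (x − 27.966)² + (y + 40.478)² = 74.4221185665²
eq3: (x − 17.470)² + (y − 0.034)² = 45.4075425099²
eq3−eq1, eq3−eq2 (x²,y² cancel):
  -23.796·x − 49.266·y = 154.388760
  20.992·x − 81.024·y = -1361.443231
det = -23.796·-81.024 − -49.266·20.992 = 2962.238976
x = (154.388760·-81.024 − -49.266·-1361.443231) / 2962.238976 = -26.865509
y = (-23.796·-1361.443231 − 154.388760·20.992) / 2962.238976 = 9.842546

x=-26.866 y=9.843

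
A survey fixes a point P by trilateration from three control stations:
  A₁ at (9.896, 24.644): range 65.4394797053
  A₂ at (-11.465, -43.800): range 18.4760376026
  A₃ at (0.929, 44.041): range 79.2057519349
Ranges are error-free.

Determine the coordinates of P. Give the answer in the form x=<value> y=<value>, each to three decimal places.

eq1: (x − 9.896)² + (y − 24.644)² = 65.4394797053²
eq2: (x + 11.465)² + (y + 43.800)² = 18.4760376026²
eq3: (x − 0.929)² + (y − 44.041)² = 79.2057519349²
eq3−eq2, eq3−eq1 (x²,y² cancel):
  -24.788·x − 175.682·y = 6041.600677
  17.934·x − 38.794·y = 756.010465
det = -24.788·-38.794 − -175.682·17.934 = 4112.306660
x = (6041.600677·-38.794 − -175.682·756.010465) / 4112.306660 = -24.696705
y = (-24.788·756.010465 − 6041.600677·17.934) / 4112.306660 = -30.904810

x=-24.697 y=-30.905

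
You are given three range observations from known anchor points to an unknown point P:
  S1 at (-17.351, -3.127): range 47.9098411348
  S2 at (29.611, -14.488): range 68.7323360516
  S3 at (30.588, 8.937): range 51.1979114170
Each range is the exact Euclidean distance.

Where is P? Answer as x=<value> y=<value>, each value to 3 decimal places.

eq1: (x + 17.351)² + (y + 3.127)² = 47.9098411348²
eq2: (x − 29.611)² + (y + 14.488)² = 68.7323360516²
eq3: (x − 30.588)² + (y − 8.937)² = 51.1979114170²
eq3−eq1, eq3−eq2 (x²,y² cancel):
  -95.878·x − 24.128·y = -378.787127
  -1.954·x − 46.850·y = -2031.690134
det = -95.878·-46.850 − -24.128·-1.954 = 4444.738188
x = (-378.787127·-46.850 − -24.128·-2031.690134) / 4444.738188 = -7.036285
y = (-95.878·-2031.690134 − -378.787127·-1.954) / 4444.738188 = 43.659318

x=-7.036 y=43.659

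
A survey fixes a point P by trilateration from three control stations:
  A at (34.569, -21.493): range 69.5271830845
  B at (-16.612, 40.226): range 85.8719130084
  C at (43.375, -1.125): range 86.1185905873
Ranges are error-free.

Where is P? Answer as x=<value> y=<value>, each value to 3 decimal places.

eq1: (x − 34.569)² + (y + 21.493)² = 69.5271830845²
eq2: (x + 16.612)² + (y − 40.226)² = 85.8719130084²
eq3: (x − 43.375)² + (y + 1.125)² = 86.1185905873²
eq2−eq1, eq2−eq3 (x²,y² cancel):
  102.362·x − 123.438·y = 2302.831446
  119.974·x − 82.702·y = -53.859571
det = 102.362·-82.702 − -123.438·119.974 = 6343.808488
x = (2302.831446·-82.702 − -123.438·-53.859571) / 6343.808488 = -31.069205
y = (102.362·-53.859571 − 2302.831446·119.974) / 6343.808488 = -44.420173

x=-31.069 y=-44.420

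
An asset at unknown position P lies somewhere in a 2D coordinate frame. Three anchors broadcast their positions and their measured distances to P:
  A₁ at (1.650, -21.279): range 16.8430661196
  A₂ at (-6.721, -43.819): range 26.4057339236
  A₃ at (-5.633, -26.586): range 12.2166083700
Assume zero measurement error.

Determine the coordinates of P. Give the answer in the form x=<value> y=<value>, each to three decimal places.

x=-15.001 y=-18.745

eq1: (x − 1.650)² + (y + 21.279)² = 16.8430661196²
eq2: (x + 6.721)² + (y + 43.819)² = 26.4057339236²
eq3: (x + 5.633)² + (y + 26.586)² = 12.2166083700²
eq3−eq1, eq3−eq2 (x²,y² cancel):
  14.566·x + 10.614·y = -417.471100
  -2.176·x − 34.466·y = 678.713253
det = 14.566·-34.466 − 10.614·-2.176 = -478.935692
x = (-417.471100·-34.466 − 10.614·678.713253) / -478.935692 = -15.001380
y = (14.566·678.713253 − -417.471100·-2.176) / -478.935692 = -18.745147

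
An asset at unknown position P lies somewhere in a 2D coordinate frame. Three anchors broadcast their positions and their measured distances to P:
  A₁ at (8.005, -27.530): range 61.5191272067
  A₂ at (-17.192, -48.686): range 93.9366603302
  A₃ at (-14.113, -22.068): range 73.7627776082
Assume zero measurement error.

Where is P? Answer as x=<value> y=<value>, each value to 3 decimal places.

x=45.718 y=21.074

eq1: (x − 8.005)² + (y + 27.530)² = 61.5191272067²
eq2: (x + 17.192)² + (y + 48.686)² = 93.9366603302²
eq3: (x + 14.113)² + (y + 22.068)² = 73.7627776082²
eq2−eq3, eq2−eq1 (x²,y² cancel):
  6.158·x + 53.236·y = 1403.430727
  50.394·x + 42.312·y = 3195.582607
det = 6.158·42.312 − 53.236·50.394 = -2422.217688
x = (1403.430727·42.312 − 53.236·3195.582607) / -2422.217688 = 45.717639
y = (6.158·3195.582607 − 1403.430727·50.394) / -2422.217688 = 21.074113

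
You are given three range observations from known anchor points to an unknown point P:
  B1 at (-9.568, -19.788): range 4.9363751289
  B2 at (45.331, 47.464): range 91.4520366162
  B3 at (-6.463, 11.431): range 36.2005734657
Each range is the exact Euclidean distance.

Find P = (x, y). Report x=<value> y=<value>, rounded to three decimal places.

x=-11.146 y=-24.465

eq1: (x + 9.568)² + (y + 19.788)² = 4.9363751289²
eq2: (x − 45.331)² + (y − 47.464)² = 91.4520366162²
eq3: (x + 6.463)² + (y − 11.431)² = 36.2005734657²
eq2−eq3, eq2−eq1 (x²,y² cancel):
  -103.588·x − 72.066·y = 2917.700755
  -109.798·x − 134.504·y = 4514.487913
det = -103.588·-134.504 − -72.066·-109.798 = 6020.297684
x = (2917.700755·-134.504 − -72.066·4514.487913) / 6020.297684 = -11.145850
y = (-103.588·4514.487913 − 2917.700755·-109.798) / 6020.297684 = -24.465413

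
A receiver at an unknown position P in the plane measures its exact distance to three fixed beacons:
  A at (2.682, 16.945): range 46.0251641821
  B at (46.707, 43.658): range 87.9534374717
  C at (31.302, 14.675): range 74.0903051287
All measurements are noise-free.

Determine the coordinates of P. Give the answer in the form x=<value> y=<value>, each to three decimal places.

x=-40.562 y=32.703

eq1: (x − 2.682)² + (y − 16.945)² = 46.0251641821²
eq2: (x − 46.707)² + (y − 43.658)² = 87.9534374717²
eq3: (x − 31.302)² + (y − 14.675)² = 74.0903051287²
eq2−eq3, eq2−eq1 (x²,y² cancel):
  -30.810·x − 57.966·y = -645.960135
  -88.050·x − 53.426·y = 1824.252761
det = -30.810·-53.426 − -57.966·-88.050 = -3457.851240
x = (-645.960135·-53.426 − -57.966·1824.252761) / -3457.851240 = -40.561520
y = (-30.810·1824.252761 − -645.960135·-88.050) / -3457.851240 = 32.702973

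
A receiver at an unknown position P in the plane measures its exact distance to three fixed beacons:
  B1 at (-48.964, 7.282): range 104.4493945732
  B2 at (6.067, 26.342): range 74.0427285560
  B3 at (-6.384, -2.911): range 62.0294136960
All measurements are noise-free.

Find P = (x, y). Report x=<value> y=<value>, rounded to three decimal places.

x=46.129 y=-35.926

eq1: (x + 48.964)² + (y − 7.282)² = 104.4493945732²
eq2: (x − 6.067)² + (y − 26.342)² = 74.0427285560²
eq3: (x + 6.384)² + (y + 2.911)² = 62.0294136960²
eq2−eq1, eq2−eq3 (x²,y² cancel):
  -110.062·x − 38.120·y = -3707.559008
  -24.902·x − 58.506·y = 953.197413
det = -110.062·-58.506 − -38.120·-24.902 = 5490.023132
x = (-3707.559008·-58.506 − -38.120·953.197413) / 5490.023132 = 46.129192
y = (-110.062·953.197413 − -3707.559008·-24.902) / 5490.023132 = -35.926342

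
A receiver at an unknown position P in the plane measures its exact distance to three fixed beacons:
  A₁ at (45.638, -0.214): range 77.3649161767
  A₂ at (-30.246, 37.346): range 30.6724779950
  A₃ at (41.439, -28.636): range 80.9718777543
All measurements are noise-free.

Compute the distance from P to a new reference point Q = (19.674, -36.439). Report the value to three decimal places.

66.865

eq1: (x − 45.638)² + (y + 0.214)² = 77.3649161767²
eq2: (x + 30.246)² + (y − 37.346)² = 30.6724779950²
eq3: (x − 41.439)² + (y + 28.636)² = 80.9718777543²
eq2−eq1, eq2−eq3 (x²,y² cancel):
  151.768·x − 75.120·y = -5271.200741
  143.370·x − 131.964·y = -5387.977096
det = 151.768·-131.964 − -75.120·143.370 = -9257.957952
x = (-5271.200741·-131.964 − -75.120·-5387.977096) / -9257.957952 = -31.417716
y = (151.768·-5387.977096 − -5271.200741·143.370) / -9257.957952 = 6.695910
|P − Q| = √((-31.417716 − 19.674)² + (6.695910 − -36.439)²) = 66.865417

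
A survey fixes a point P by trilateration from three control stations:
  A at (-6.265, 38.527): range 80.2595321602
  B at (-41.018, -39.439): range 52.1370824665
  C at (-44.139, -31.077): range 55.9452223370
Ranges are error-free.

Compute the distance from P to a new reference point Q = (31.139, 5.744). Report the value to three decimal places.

49.776

eq1: (x + 6.265)² + (y − 38.527)² = 80.2595321602²
eq2: (x + 41.018)² + (y + 39.439)² = 52.1370824665²
eq3: (x + 44.139)² + (y + 31.077)² = 55.9452223370²
eq3−eq2, eq3−eq1 (x²,y² cancel):
  6.242·x − 16.724·y = 735.472329
  75.748·x + 139.208·y = -4702.175896
det = 6.242·139.208 − -16.724·75.748 = 2135.745888
x = (735.472329·139.208 − -16.724·-4702.175896) / 2135.745888 = 11.117635
y = (6.242·-4702.175896 − 735.472329·75.748) / 2135.745888 = -39.827556
|P − Q| = √((11.117635 − 31.139)² + (-39.827556 − 5.744)²) = 49.775715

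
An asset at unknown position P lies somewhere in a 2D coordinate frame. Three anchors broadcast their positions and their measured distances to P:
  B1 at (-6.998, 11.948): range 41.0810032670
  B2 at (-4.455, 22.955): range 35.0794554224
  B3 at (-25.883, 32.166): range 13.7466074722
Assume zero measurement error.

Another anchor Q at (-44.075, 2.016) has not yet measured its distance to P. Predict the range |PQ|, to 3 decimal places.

43.947

eq1: (x + 6.998)² + (y − 11.948)² = 41.0810032670²
eq2: (x + 4.455)² + (y − 22.955)² = 35.0794554224²
eq3: (x + 25.883)² + (y − 32.166)² = 13.7466074722²
eq1−eq3, eq1−eq2 (x²,y² cancel):
  -37.770·x + 40.436·y = 3011.534149
  5.086·x + 22.014·y = 812.132979
det = -37.770·22.014 − 40.436·5.086 = -1037.126276
x = (3011.534149·22.014 − 40.436·812.132979) / -1037.126276 = -32.258853
y = (-37.770·812.132979 − 3011.534149·5.086) / -1037.126276 = 44.344576
|P − Q| = √((-32.258853 − -44.075)² + (44.344576 − 2.016)²) = 43.946897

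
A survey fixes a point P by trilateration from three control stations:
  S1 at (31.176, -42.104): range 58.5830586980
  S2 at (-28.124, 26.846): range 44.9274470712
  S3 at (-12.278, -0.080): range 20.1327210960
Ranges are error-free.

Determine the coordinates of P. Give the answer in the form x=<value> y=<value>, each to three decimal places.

x=-22.069 y=-17.672

eq1: (x − 31.176)² + (y + 42.104)² = 58.5830586980²
eq2: (x + 28.124)² + (y − 26.846)² = 44.9274470712²
eq3: (x + 12.278)² + (y + 0.080)² = 20.1327210960²
eq2−eq3, eq2−eq1 (x²,y² cancel):
  31.692·x − 53.852·y = 252.237634
  118.600·x − 137.900·y = -180.476566
det = 31.692·-137.900 − -53.852·118.600 = 2016.520400
x = (252.237634·-137.900 − -53.852·-180.476566) / 2016.520400 = -22.069002
y = (31.692·-180.476566 − 252.237634·118.600) / 2016.520400 = -17.671553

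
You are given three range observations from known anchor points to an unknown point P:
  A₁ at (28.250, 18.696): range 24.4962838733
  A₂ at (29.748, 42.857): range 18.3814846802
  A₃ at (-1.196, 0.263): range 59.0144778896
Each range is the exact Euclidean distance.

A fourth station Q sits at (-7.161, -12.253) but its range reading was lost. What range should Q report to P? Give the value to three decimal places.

71.524

eq1: (x − 28.250)² + (y − 18.696)² = 24.4962838733²
eq2: (x − 29.748)² + (y − 42.857)² = 18.3814846802²
eq3: (x + 1.196)² + (y − 0.263)² = 59.0144778896²
eq3−eq1, eq3−eq2 (x²,y² cancel):
  58.892·x + 36.866·y = 4028.744008
  61.888·x + 85.188·y = 5864.995990
det = 58.892·85.188 − 36.866·61.888 = 2735.328688
x = (4028.744008·85.188 − 36.866·5864.995990) / 2735.328688 = 46.422831
y = (58.892·5864.995990 − 4028.744008·61.888) / 2735.328688 = 35.122081
|P − Q| = √((46.422831 − -7.161)² + (35.122081 − -12.253)²) = 71.523599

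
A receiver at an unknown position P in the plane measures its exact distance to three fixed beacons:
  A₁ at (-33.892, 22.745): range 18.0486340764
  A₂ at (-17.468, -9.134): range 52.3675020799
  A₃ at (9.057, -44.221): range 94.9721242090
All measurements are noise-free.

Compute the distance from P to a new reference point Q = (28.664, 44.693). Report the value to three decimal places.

eq1: (x + 33.892)² + (y − 22.745)² = 18.0486340764²
eq2: (x + 17.468)² + (y + 9.134)² = 52.3675020799²
eq3: (x − 9.057)² + (y + 44.221)² = 94.9721242090²
eq2−eq3, eq2−eq1 (x²,y² cancel):
  53.050·x − 70.174·y = -4628.383993
  -32.848·x + 63.758·y = 3694.043791
det = 53.050·63.758 − -70.174·-32.848 = 1077.286348
x = (-4628.383993·63.758 − -70.174·3694.043791) / 1077.286348 = -33.297254
y = (53.050·3694.043791 − -4628.383993·-32.848) / 1077.286348 = 40.783832
|P − Q| = √((-33.297254 − 28.664)² + (40.783832 − 44.693)²) = 62.084448

62.084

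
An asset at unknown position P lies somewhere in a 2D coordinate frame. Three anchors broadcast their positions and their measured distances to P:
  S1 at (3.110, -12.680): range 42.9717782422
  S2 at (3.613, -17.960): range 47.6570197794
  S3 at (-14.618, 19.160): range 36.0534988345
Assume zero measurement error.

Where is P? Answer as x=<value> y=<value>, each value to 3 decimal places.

eq1: (x − 3.110)² + (y + 12.680)² = 42.9717782422²
eq2: (x − 3.613)² + (y + 17.960)² = 47.6570197794²
eq3: (x + 14.618)² + (y − 19.160)² = 36.0534988345²
eq1−eq2, eq1−eq3 (x²,y² cancel):
  1.006·x − 10.560·y = -259.456940
  -35.456·x + 63.680·y = 957.055971
det = 1.006·63.680 − -10.560·-35.456 = -310.353280
x = (-259.456940·63.680 − -10.560·957.055971) / -310.353280 = 20.672270
y = (1.006·957.055971 − -259.456940·-35.456) / -310.353280 = 26.539133

x=20.672 y=26.539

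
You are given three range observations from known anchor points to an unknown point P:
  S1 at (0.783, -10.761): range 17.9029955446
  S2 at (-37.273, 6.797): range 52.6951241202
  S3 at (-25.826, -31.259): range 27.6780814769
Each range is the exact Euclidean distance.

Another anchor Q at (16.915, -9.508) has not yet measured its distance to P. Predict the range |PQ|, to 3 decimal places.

eq1: (x − 0.783)² + (y + 10.761)² = 17.9029955446²
eq2: (x + 37.273)² + (y − 6.797)² = 52.6951241202²
eq3: (x + 25.826)² + (y + 31.259)² = 27.6780814769²
eq2−eq1, eq2−eq3 (x²,y² cancel):
  76.112·x − 35.116·y = 1137.195329
  22.894·x − 76.112·y = 2219.331531
det = 76.112·-76.112 − -35.116·22.894 = -4989.090840
x = (1137.195329·-76.112 − -35.116·2219.331531) / -4989.090840 = 1.727803
y = (76.112·2219.331531 − 1137.195329·22.894) / -4989.090840 = -28.639048
|P − Q| = √((1.727803 − 16.915)² + (-28.639048 − -9.508)²) = 24.426378

24.426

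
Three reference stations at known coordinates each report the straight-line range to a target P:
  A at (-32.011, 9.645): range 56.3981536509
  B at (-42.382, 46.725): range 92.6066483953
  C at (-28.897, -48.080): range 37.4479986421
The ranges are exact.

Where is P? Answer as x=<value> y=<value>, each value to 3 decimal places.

eq1: (x + 32.011)² + (y − 9.645)² = 56.3981536509²
eq2: (x + 42.382)² + (y − 46.725)² = 92.6066483953²
eq3: (x + 28.897)² + (y + 48.080)² = 37.4479986421²
eq3−eq1, eq3−eq2 (x²,y² cancel):
  -6.228·x + 115.450·y = -3807.391996
  -26.970·x + 189.610·y = -6340.902185
det = -6.228·189.610 − 115.450·-26.970 = 1932.795420
x = (-3807.391996·189.610 − 115.450·-6340.902185) / 1932.795420 = 5.245025
y = (-6.228·-6340.902185 − -3807.391996·-26.970) / 1932.795420 = -32.695764

x=5.245 y=-32.696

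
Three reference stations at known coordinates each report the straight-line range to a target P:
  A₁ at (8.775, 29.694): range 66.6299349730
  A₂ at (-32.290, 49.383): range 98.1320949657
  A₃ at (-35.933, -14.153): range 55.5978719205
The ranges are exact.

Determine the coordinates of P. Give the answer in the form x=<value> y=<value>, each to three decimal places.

x=14.909 y=-36.653

eq1: (x − 8.775)² + (y − 29.694)² = 66.6299349730²
eq2: (x + 32.290)² + (y − 49.383)² = 98.1320949657²
eq3: (x + 35.933)² + (y + 14.153)² = 55.5978719205²
eq3−eq2, eq3−eq1 (x²,y² cancel):
  7.286·x + 127.072·y = -4548.947809
  89.416·x + 87.694·y = -1881.178509
det = 7.286·87.694 − 127.072·89.416 = -10723.331468
x = (-4548.947809·87.694 − 127.072·-1881.178509) / -10723.331468 = 14.908642
y = (7.286·-1881.178509 − -4548.947809·89.416) / -10723.331468 = -36.653017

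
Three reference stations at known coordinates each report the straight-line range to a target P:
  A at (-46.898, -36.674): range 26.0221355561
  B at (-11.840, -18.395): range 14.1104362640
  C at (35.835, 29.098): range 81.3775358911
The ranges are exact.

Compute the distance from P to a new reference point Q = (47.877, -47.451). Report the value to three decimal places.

73.100

eq1: (x + 46.898)² + (y + 36.674)² = 26.0221355561²
eq2: (x + 11.840)² + (y + 18.395)² = 14.1104362640²
eq3: (x − 35.835)² + (y − 29.098)² = 81.3775358911²
eq3−eq1, eq3−eq2 (x²,y² cancel):
  -165.466·x − 131.544·y = 7358.715660
  -95.350·x − 94.986·y = 4770.919732
det = -165.466·-94.986 − -131.544·-95.350 = 3174.233076
x = (7358.715660·-94.986 − -131.544·4770.919732) / 3174.233076 = -22.490189
y = (-165.466·4770.919732 − 7358.715660·-95.350) / 3174.233076 = -27.651235
|P − Q| = √((-22.490189 − 47.877)² + (-27.651235 − -47.451)²) = 73.099739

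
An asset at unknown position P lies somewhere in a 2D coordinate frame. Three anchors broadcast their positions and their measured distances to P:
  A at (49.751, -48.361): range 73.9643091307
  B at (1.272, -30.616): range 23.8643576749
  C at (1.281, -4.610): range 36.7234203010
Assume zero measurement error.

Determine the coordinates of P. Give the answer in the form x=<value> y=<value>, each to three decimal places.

x=-22.511 y=-32.584

eq1: (x − 49.751)² + (y + 48.361)² = 73.9643091307²
eq2: (x − 1.272)² + (y + 30.616)² = 23.8643576749²
eq3: (x − 1.281)² + (y + 4.610)² = 36.7234203010²
eq1−eq3, eq1−eq2 (x²,y² cancel):
  -96.940·x + 87.502·y = -668.945834
  -96.958·x + 35.490·y = 1026.220576
det = -96.940·35.490 − 87.502·-96.958 = 5043.618316
x = (-668.945834·35.490 − 87.502·1026.220576) / 5043.618316 = -22.511069
y = (-96.940·1026.220576 − -668.945834·-96.958) / 5043.618316 = -32.584042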